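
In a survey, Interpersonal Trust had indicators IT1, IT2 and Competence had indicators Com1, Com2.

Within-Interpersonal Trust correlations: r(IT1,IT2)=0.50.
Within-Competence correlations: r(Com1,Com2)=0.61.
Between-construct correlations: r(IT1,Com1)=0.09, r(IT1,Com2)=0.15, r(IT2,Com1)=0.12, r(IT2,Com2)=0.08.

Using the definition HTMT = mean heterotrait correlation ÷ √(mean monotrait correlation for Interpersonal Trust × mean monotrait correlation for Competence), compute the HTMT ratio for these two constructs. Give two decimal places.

0.20

Mean heterotrait r = 0.44/4 = 0.1100.
Mean within-IT = 0.50/1 = 0.5000; mean within-Com = 0.61/1 = 0.6100.
Geometric mean = √(0.5000 × 0.6100) = 0.5523.
HTMT = 0.1100 / 0.5523 = 0.20.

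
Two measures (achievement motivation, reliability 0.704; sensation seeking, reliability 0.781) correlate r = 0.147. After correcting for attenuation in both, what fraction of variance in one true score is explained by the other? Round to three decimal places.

Disattenuated r = 0.147 / √(0.704 × 0.781) = 0.147 / 0.7415 = 0.1982.
Shared true-score variance = 0.1982² = 0.0393 ≈ 0.039.

0.039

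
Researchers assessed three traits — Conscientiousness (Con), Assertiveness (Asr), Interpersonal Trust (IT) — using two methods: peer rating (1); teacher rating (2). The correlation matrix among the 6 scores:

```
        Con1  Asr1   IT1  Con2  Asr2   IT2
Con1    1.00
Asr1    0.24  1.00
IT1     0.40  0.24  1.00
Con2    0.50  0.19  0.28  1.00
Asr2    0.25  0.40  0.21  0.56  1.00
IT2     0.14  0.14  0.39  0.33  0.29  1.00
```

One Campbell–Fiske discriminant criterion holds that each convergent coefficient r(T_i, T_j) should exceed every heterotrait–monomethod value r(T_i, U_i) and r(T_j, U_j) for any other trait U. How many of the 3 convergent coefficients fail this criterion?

Each convergent coefficient versus the relevant comparison correlations:
Con (methods 1·2): 0.50 vs {0.24, 0.56, 0.40, 0.33} → fail.
Asr (methods 1·2): 0.40 vs {0.24, 0.56, 0.24, 0.29} → fail.
IT (methods 1·2): 0.39 vs {0.40, 0.33, 0.24, 0.29} → fail.
3 of 3 fail.

3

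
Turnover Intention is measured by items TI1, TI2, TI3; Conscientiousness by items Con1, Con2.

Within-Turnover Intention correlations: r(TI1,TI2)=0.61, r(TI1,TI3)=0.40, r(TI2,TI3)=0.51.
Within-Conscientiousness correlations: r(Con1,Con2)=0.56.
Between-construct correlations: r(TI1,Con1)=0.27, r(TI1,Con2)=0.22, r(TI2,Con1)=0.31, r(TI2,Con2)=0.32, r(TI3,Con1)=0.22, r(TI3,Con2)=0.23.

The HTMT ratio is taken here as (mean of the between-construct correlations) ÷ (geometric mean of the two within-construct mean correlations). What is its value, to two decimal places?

Mean heterotrait r = 1.57/6 = 0.2617.
Mean within-TI = 1.52/3 = 0.5067; mean within-Con = 0.56/1 = 0.5600.
Geometric mean = √(0.5067 × 0.5600) = 0.5327.
HTMT = 0.2617 / 0.5327 = 0.49.

0.49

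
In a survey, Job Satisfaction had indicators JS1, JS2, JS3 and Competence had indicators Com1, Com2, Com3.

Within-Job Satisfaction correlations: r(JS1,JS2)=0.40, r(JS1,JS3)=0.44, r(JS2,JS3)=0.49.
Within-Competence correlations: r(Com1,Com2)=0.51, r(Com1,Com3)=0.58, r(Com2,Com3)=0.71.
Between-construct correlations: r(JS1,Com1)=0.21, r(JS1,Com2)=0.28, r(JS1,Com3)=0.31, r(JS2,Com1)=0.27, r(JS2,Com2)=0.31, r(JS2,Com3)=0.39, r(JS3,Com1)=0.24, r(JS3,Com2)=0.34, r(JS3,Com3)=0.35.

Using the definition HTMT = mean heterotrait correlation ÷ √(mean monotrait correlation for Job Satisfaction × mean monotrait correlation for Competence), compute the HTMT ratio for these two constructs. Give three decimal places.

0.582

Mean heterotrait r = 2.70/9 = 0.3000.
Mean within-JS = 1.33/3 = 0.4433; mean within-Com = 1.80/3 = 0.6000.
Geometric mean = √(0.4433 × 0.6000) = 0.5157.
HTMT = 0.3000 / 0.5157 = 0.582.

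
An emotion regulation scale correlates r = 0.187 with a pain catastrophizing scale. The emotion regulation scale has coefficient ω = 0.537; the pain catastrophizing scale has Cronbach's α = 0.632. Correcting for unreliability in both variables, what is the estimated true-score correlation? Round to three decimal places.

r_true = r_obs / √(r_xx · r_yy) = 0.187 / √(0.537 × 0.632) = 0.187 / √0.339384 = 0.187 / 0.5826 ≈ 0.321.

0.321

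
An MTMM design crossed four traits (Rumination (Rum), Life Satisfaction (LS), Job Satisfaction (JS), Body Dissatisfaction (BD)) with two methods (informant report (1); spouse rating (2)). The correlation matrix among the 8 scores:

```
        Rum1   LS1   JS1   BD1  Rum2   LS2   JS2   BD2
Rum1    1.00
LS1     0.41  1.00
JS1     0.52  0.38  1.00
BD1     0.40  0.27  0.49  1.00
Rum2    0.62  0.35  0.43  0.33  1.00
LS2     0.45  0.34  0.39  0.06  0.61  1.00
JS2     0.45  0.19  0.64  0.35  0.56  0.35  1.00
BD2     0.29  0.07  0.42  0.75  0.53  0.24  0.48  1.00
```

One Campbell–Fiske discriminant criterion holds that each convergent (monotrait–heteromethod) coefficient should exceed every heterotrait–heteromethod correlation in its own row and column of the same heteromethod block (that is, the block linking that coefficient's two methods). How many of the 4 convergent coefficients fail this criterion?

Each convergent coefficient versus the relevant comparison correlations:
Rum (methods 1·2): 0.62 vs {0.45, 0.35, 0.45, 0.43, 0.29, 0.33} → pass.
LS (methods 1·2): 0.34 vs {0.35, 0.45, 0.19, 0.39, 0.07, 0.06} → fail.
JS (methods 1·2): 0.64 vs {0.43, 0.45, 0.39, 0.19, 0.42, 0.35} → pass.
BD (methods 1·2): 0.75 vs {0.33, 0.29, 0.06, 0.07, 0.35, 0.42} → pass.
1 of 4 fail.

1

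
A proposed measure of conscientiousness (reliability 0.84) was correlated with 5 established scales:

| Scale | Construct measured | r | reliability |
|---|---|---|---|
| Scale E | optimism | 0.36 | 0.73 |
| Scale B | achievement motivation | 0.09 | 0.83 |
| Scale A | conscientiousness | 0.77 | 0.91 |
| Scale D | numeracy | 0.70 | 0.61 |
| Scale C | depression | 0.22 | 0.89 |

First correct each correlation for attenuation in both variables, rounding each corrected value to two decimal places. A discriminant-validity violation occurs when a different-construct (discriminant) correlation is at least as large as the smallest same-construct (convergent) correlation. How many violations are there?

Disattenuated r (r / √(r_scale · r_new)):
  Scale E (disc): 0.36 / √(0.73·0.84) = 0.46
  Scale B (disc): 0.09 / √(0.83·0.84) = 0.11
  Scale A (conv): 0.77 / √(0.91·0.84) = 0.88
  Scale D (disc): 0.70 / √(0.61·0.84) = 0.98
  Scale C (disc): 0.22 / √(0.89·0.84) = 0.25
Smallest convergent = 0.88. Discriminant values: 0.46, 0.11, 0.98, 0.25; count ≥ 0.88 → 1.

1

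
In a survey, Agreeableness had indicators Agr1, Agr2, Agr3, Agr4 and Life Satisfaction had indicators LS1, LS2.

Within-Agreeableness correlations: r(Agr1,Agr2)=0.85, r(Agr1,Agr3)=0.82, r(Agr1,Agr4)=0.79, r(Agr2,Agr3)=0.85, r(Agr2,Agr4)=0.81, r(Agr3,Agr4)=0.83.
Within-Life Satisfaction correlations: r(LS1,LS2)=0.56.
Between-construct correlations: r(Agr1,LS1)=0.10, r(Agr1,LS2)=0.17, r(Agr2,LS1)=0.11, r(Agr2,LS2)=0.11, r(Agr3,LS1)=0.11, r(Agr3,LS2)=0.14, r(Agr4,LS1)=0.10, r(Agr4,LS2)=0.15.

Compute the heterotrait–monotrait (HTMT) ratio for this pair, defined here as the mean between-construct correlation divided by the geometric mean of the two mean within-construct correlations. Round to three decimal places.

0.182

Between-construct mean = 0.99/8 = 0.1238.
Mean within-Agr = 4.95/6 = 0.8250; mean within-LS = 0.56/1 = 0.5600.
Geometric mean = √(0.8250 × 0.5600) = 0.6797.
HTMT = 0.1238 / 0.6797 = 0.182.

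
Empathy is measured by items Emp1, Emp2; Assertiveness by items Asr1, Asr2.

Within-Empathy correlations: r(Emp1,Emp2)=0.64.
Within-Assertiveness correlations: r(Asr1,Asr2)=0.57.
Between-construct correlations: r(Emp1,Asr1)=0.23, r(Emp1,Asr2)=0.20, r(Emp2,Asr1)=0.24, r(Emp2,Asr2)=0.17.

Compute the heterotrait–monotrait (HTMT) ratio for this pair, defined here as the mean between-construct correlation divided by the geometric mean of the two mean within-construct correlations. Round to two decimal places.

Mean heterotrait r = 0.84/4 = 0.2100.
Mean within-Emp = 0.64/1 = 0.6400; mean within-Asr = 0.57/1 = 0.5700.
Geometric mean = √(0.6400 × 0.5700) = 0.6040.
HTMT = 0.2100 / 0.6040 = 0.35.

0.35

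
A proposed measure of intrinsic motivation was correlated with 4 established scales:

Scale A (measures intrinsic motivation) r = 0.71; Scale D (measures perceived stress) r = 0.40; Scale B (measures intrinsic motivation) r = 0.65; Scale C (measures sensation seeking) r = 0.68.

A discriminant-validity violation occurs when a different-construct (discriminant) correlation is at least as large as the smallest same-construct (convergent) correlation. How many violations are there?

Convergent (same construct = intrinsic motivation): Scale A, Scale B.
Smallest convergent = 0.65. Discriminant values: 0.40, 0.68; count ≥ 0.65 → 1.

1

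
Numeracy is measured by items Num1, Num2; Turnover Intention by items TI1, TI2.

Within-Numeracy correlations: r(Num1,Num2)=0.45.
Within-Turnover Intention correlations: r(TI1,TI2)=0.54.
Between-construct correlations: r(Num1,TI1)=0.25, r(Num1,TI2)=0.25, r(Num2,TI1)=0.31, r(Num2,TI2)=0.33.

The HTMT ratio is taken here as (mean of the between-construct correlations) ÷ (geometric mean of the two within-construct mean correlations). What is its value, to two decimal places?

Mean between = 1.14/4 = 0.2850.
Mean within-Num = 0.45/1 = 0.4500; mean within-TI = 0.54/1 = 0.5400.
Geometric mean = √(0.4500 × 0.5400) = 0.4930.
HTMT = 0.2850 / 0.4930 = 0.58.

0.58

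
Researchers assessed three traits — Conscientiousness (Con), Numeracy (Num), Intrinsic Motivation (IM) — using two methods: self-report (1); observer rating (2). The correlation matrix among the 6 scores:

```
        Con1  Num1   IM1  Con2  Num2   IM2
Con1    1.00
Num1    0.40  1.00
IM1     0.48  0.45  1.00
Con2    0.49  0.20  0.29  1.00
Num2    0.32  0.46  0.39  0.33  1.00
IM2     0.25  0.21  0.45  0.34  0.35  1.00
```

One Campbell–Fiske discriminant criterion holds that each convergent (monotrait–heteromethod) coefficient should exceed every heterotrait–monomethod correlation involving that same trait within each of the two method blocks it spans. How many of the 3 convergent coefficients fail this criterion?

Convergent coefficients and their comparison sets:
Con (methods 1·2): 0.49 vs {0.40, 0.33, 0.48, 0.34} → pass.
Num (methods 1·2): 0.46 vs {0.40, 0.33, 0.45, 0.35} → pass.
IM (methods 1·2): 0.45 vs {0.48, 0.34, 0.45, 0.35} → fail.
1 of 3 fail.

1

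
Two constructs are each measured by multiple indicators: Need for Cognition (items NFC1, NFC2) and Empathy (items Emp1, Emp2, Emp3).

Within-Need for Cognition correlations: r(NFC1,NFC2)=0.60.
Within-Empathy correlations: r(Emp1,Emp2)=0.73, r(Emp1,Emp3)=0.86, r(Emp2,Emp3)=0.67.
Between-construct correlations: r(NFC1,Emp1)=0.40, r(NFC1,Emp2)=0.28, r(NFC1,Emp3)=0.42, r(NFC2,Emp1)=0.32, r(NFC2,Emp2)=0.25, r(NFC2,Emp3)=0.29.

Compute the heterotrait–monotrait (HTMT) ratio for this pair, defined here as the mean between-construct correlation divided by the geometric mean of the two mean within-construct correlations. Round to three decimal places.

0.486

Between-construct mean = 1.96/6 = 0.3267.
Mean within-NFC = 0.60/1 = 0.6000; mean within-Emp = 2.26/3 = 0.7533.
Geometric mean = √(0.6000 × 0.7533) = 0.6723.
HTMT = 0.3267 / 0.6723 = 0.486.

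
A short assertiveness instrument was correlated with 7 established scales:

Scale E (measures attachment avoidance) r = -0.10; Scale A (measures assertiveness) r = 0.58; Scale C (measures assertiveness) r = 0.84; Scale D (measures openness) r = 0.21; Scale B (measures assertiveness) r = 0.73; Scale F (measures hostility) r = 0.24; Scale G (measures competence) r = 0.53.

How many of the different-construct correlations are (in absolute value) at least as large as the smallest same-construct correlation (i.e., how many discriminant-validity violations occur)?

0

Convergent (same construct = assertiveness): Scale A, Scale C, Scale B.
Smallest convergent = 0.58. Discriminant |r|: 0.10, 0.21, 0.24, 0.53; count ≥ 0.58 → 0.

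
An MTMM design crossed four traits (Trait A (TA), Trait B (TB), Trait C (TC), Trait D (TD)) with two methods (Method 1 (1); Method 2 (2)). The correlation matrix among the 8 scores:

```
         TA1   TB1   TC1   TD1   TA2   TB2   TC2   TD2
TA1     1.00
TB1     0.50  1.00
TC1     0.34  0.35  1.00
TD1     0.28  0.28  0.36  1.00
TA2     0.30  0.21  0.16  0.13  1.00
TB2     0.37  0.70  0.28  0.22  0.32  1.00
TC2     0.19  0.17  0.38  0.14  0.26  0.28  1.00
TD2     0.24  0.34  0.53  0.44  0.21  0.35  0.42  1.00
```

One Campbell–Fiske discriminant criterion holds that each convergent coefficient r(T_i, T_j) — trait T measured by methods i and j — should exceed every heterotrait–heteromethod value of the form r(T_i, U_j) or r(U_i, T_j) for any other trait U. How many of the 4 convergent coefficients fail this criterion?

3

Checking each validity diagonal entry against its comparison values:
TA (methods 1·2): 0.30 vs {0.37, 0.21, 0.19, 0.16, 0.24, 0.13} → fail.
TB (methods 1·2): 0.70 vs {0.21, 0.37, 0.17, 0.28, 0.34, 0.22} → pass.
TC (methods 1·2): 0.38 vs {0.16, 0.19, 0.28, 0.17, 0.53, 0.14} → fail.
TD (methods 1·2): 0.44 vs {0.13, 0.24, 0.22, 0.34, 0.14, 0.53} → fail.
3 of 4 fail.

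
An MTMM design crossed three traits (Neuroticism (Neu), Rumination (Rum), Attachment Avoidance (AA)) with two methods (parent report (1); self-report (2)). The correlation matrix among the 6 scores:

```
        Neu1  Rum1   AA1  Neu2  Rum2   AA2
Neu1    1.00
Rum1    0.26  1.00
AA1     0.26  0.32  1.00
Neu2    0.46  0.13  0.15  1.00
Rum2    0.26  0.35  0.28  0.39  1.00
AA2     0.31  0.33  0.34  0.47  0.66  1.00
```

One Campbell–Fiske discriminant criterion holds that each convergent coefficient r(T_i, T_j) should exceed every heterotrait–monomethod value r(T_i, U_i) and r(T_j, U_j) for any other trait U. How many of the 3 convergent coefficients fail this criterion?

3

Checking each validity diagonal entry against its comparison values:
Neu (methods 1·2): 0.46 vs {0.26, 0.39, 0.26, 0.47} → fail.
Rum (methods 1·2): 0.35 vs {0.26, 0.39, 0.32, 0.66} → fail.
AA (methods 1·2): 0.34 vs {0.26, 0.47, 0.32, 0.66} → fail.
3 of 3 fail.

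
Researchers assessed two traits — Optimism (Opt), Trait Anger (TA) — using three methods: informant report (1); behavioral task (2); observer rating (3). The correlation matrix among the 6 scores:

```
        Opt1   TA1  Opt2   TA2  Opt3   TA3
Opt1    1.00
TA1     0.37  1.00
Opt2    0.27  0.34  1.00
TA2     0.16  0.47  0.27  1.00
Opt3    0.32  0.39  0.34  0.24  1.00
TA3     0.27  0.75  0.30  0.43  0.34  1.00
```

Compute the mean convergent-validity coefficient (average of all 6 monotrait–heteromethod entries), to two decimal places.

0.43

Convergent values: 0.27, 0.32, 0.34, 0.47, 0.75, 0.43; mean = 2.58/6 = 0.43.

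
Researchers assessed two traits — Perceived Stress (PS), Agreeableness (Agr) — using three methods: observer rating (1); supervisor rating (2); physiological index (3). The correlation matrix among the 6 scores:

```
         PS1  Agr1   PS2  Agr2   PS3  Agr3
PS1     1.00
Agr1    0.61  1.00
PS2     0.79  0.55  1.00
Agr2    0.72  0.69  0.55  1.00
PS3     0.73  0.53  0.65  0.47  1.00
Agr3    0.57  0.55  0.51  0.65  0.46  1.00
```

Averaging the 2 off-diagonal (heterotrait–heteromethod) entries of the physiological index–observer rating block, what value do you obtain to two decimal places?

HTHM values (method 3 × method 1): 0.53, 0.57; mean = 1.10/2 = 0.55.

0.55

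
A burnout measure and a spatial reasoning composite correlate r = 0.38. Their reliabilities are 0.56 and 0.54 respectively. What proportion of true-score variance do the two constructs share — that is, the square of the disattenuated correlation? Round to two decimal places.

0.48

Disattenuated r = 0.38 / √(0.56 × 0.54) = 0.38 / 0.5499 = 0.6910.
Shared true-score variance = 0.6910² = 0.4775 ≈ 0.48.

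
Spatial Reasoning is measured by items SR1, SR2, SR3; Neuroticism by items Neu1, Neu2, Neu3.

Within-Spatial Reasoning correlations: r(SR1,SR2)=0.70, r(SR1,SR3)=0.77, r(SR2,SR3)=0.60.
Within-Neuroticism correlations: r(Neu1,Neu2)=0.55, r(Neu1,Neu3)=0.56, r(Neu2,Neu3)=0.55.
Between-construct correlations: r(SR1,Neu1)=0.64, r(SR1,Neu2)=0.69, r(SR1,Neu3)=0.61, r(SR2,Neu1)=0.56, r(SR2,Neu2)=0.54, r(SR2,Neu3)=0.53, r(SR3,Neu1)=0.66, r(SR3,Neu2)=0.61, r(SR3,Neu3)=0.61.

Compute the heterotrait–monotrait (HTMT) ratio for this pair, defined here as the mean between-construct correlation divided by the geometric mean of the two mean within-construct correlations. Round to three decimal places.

0.980

Mean between = 5.45/9 = 0.6056.
Mean within-SR = 2.07/3 = 0.6900; mean within-Neu = 1.66/3 = 0.5533.
Geometric mean = √(0.6900 × 0.5533) = 0.6179.
HTMT = 0.6056 / 0.6179 = 0.980.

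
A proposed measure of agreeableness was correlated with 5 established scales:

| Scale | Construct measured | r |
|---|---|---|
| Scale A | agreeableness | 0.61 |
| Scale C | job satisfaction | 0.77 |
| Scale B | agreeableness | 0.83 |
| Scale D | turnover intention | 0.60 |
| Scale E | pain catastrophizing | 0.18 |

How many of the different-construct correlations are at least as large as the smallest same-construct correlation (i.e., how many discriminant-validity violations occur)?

1

Convergent (same construct = agreeableness): Scale A, Scale B.
Smallest convergent = 0.61. Discriminant values: 0.77, 0.60, 0.18; count ≥ 0.61 → 1.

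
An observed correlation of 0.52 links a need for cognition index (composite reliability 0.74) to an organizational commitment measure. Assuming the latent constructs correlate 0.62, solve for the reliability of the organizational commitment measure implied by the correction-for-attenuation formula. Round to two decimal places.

0.95

r_true = r_obs / √(r_xx · r_yy) ⇒ 0.62 = 0.52 / √(0.74 · r_yy).
√(0.74 · r_yy) = 0.52 / 0.62 = 0.8387; 0.74 · r_yy = 0.7034; r_yy = 0.7034 / 0.74 ≈ 0.95.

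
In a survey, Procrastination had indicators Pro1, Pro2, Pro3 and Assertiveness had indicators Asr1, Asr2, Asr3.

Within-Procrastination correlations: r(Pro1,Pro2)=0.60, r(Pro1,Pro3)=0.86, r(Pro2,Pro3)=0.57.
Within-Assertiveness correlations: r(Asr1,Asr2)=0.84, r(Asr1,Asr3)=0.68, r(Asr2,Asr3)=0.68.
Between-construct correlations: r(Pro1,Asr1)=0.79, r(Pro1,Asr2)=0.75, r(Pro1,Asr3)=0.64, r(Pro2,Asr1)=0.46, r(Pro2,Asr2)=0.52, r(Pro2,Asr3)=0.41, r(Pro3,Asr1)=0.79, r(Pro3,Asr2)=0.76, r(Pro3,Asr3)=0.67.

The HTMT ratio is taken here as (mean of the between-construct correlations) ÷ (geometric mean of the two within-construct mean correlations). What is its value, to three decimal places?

Mean between = 5.79/9 = 0.6433.
Mean within-Pro = 2.03/3 = 0.6767; mean within-Asr = 2.20/3 = 0.7333.
Geometric mean = √(0.6767 × 0.7333) = 0.7044.
HTMT = 0.6433 / 0.7044 = 0.913.

0.913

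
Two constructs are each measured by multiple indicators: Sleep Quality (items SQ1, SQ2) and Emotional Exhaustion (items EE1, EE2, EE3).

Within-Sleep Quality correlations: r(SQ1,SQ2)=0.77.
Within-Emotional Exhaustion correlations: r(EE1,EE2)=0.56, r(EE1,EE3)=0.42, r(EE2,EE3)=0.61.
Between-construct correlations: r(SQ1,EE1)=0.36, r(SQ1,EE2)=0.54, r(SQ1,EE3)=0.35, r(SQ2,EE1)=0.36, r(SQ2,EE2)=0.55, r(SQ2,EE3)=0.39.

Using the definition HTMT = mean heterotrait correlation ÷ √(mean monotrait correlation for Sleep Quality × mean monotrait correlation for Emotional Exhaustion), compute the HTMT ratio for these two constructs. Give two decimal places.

0.67

Mean between = 2.55/6 = 0.4250.
Mean within-SQ = 0.77/1 = 0.7700; mean within-EE = 1.59/3 = 0.5300.
Geometric mean = √(0.7700 × 0.5300) = 0.6388.
HTMT = 0.4250 / 0.6388 = 0.67.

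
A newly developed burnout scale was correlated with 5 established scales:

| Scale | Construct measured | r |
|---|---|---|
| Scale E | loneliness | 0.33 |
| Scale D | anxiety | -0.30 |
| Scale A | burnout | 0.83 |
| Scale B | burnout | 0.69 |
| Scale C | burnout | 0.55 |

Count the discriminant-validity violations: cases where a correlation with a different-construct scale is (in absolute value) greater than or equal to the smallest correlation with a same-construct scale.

Convergent (same construct = burnout): Scale A, Scale B, Scale C.
Smallest convergent = 0.55. Discriminant |r|: 0.33, 0.30; count ≥ 0.55 → 0.

0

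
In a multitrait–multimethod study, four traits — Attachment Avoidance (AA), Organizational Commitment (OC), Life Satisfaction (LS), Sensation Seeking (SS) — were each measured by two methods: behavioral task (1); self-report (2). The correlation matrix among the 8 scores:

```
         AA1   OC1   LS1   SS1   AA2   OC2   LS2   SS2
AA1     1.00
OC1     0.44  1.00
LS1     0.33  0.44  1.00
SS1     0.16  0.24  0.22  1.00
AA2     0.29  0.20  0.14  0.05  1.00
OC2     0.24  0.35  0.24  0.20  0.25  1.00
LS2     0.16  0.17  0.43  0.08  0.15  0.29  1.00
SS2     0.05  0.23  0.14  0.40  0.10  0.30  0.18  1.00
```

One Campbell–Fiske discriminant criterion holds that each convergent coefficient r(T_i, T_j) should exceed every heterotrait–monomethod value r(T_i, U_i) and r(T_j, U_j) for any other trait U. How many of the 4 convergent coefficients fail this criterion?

Checking each validity diagonal entry against its comparison values:
AA (methods 1·2): 0.29 vs {0.44, 0.25, 0.33, 0.15, 0.16, 0.10} → fail.
OC (methods 1·2): 0.35 vs {0.44, 0.25, 0.44, 0.29, 0.24, 0.30} → fail.
LS (methods 1·2): 0.43 vs {0.33, 0.15, 0.44, 0.29, 0.22, 0.18} → fail.
SS (methods 1·2): 0.40 vs {0.16, 0.10, 0.24, 0.30, 0.22, 0.18} → pass.
3 of 4 fail.

3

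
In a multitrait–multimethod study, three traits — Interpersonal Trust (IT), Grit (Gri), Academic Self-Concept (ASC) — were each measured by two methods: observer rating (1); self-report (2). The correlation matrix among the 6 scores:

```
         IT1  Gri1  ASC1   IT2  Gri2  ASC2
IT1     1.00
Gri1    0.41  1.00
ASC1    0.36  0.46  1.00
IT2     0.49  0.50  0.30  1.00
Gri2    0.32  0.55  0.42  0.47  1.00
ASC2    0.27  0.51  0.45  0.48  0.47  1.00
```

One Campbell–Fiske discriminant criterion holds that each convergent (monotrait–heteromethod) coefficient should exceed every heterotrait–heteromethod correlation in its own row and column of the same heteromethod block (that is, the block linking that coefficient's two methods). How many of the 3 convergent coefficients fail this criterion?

Checking each validity diagonal entry against its comparison values:
IT (methods 1·2): 0.49 vs {0.32, 0.50, 0.27, 0.30} → fail.
Gri (methods 1·2): 0.55 vs {0.50, 0.32, 0.51, 0.42} → pass.
ASC (methods 1·2): 0.45 vs {0.30, 0.27, 0.42, 0.51} → fail.
2 of 3 fail.

2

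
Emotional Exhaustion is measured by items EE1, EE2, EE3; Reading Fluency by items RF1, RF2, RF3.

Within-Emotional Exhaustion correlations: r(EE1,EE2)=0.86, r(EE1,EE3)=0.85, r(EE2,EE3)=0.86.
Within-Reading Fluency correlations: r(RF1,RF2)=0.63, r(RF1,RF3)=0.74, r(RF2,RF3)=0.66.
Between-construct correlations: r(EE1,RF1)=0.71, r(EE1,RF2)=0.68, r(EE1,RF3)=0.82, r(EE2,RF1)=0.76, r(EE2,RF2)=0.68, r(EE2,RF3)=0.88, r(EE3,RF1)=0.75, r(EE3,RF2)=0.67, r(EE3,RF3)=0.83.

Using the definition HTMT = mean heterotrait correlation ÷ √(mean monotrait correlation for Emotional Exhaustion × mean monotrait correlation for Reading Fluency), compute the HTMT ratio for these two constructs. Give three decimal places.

Mean heterotrait r = 6.78/9 = 0.7533.
Mean within-EE = 2.57/3 = 0.8567; mean within-RF = 2.03/3 = 0.6767.
Geometric mean = √(0.8567 × 0.6767) = 0.7614.
HTMT = 0.7533 / 0.7614 = 0.989.

0.989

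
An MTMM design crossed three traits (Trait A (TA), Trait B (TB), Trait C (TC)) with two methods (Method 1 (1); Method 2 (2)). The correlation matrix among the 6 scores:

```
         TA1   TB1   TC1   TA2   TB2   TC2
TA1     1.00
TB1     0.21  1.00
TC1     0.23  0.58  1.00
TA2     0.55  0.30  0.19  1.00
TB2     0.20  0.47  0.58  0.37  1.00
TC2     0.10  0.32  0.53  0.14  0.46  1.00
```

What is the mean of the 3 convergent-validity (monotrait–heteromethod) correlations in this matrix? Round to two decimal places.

0.52

Convergent values: 0.55, 0.47, 0.53; mean = 1.55/3 = 0.52.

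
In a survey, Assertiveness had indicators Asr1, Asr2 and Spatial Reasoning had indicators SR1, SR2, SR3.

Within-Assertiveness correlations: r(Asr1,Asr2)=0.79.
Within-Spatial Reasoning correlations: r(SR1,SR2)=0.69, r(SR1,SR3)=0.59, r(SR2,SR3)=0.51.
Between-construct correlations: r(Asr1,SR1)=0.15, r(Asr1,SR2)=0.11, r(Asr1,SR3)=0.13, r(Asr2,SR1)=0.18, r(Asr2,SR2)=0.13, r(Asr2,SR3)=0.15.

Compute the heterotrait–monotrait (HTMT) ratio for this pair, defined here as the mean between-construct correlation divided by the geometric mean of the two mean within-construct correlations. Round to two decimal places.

Mean between = 0.85/6 = 0.1417.
Mean within-Asr = 0.79/1 = 0.7900; mean within-SR = 1.79/3 = 0.5967.
Geometric mean = √(0.7900 × 0.5967) = 0.6866.
HTMT = 0.1417 / 0.6866 = 0.21.

0.21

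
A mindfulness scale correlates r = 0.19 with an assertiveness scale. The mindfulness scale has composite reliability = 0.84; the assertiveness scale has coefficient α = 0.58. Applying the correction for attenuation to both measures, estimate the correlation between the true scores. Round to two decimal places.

0.27

r_true = r_obs / √(r_xx · r_yy) = 0.19 / √(0.84 × 0.58) = 0.19 / √0.4872 = 0.19 / 0.6980 ≈ 0.27.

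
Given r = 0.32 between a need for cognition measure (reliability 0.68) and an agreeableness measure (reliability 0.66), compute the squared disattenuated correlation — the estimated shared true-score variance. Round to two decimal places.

0.23

Disattenuated r = 0.32 / √(0.68 × 0.66) = 0.32 / 0.6699 = 0.4777.
Shared true-score variance = 0.4777² = 0.2282 ≈ 0.23.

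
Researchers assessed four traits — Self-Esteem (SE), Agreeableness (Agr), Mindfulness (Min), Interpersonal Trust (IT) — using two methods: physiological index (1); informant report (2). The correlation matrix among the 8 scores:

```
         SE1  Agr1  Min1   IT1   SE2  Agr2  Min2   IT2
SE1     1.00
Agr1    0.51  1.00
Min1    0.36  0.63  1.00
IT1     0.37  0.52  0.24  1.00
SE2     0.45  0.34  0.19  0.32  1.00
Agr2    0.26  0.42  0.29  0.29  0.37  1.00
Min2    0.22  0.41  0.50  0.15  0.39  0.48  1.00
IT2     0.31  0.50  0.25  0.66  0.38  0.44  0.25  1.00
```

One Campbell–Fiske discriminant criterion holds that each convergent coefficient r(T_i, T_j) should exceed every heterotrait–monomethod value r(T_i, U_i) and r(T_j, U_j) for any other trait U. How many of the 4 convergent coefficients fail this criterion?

3

Checking each validity diagonal entry against its comparison values:
SE (methods 1·2): 0.45 vs {0.51, 0.37, 0.36, 0.39, 0.37, 0.38} → fail.
Agr (methods 1·2): 0.42 vs {0.51, 0.37, 0.63, 0.48, 0.52, 0.44} → fail.
Min (methods 1·2): 0.50 vs {0.36, 0.39, 0.63, 0.48, 0.24, 0.25} → fail.
IT (methods 1·2): 0.66 vs {0.37, 0.38, 0.52, 0.44, 0.24, 0.25} → pass.
3 of 4 fail.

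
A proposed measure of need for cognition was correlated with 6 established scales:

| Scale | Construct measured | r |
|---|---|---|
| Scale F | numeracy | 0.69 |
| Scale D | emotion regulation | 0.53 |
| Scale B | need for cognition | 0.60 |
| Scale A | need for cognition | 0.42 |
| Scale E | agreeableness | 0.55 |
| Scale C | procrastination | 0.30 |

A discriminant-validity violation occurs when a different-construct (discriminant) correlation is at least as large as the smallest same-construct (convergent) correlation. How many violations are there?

Convergent (same construct = need for cognition): Scale B, Scale A.
Smallest convergent = 0.42. Discriminant values: 0.69, 0.53, 0.55, 0.30; count ≥ 0.42 → 3.

3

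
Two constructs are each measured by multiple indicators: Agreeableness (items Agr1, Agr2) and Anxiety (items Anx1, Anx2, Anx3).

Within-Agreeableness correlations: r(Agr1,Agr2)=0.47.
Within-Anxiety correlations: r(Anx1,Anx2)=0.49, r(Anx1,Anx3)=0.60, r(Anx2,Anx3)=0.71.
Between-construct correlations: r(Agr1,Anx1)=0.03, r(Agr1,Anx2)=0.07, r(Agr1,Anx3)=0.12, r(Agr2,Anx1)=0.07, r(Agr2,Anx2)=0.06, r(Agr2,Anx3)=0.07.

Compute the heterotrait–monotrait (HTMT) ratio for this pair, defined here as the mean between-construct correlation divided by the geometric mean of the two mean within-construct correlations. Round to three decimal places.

Mean between = 0.42/6 = 0.0700.
Mean within-Agr = 0.47/1 = 0.4700; mean within-Anx = 1.80/3 = 0.6000.
Geometric mean = √(0.4700 × 0.6000) = 0.5310.
HTMT = 0.0700 / 0.5310 = 0.132.

0.132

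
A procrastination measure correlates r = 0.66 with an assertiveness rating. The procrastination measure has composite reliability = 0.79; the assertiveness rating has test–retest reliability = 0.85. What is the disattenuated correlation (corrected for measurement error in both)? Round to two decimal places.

0.81

r_true = r_obs / √(r_xx · r_yy) = 0.66 / √(0.79 × 0.85) = 0.66 / √0.6715 = 0.66 / 0.8195 ≈ 0.81.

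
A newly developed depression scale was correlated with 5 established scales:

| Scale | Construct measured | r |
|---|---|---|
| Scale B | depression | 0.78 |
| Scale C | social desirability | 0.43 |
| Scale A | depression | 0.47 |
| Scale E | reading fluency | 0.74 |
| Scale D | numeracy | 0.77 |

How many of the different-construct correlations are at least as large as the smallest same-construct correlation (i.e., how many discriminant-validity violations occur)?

Convergent (same construct = depression): Scale B, Scale A.
Smallest convergent = 0.47. Discriminant values: 0.43, 0.74, 0.77; count ≥ 0.47 → 2.

2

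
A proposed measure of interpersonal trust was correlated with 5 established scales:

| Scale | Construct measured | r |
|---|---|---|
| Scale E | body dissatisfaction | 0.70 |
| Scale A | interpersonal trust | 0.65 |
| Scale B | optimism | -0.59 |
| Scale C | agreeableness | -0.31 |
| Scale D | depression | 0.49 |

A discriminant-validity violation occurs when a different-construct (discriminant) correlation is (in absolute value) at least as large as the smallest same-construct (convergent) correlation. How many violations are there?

Convergent (same construct = interpersonal trust): Scale A.
Smallest convergent = 0.65. Discriminant |r|: 0.70, 0.59, 0.31, 0.49; count ≥ 0.65 → 1.

1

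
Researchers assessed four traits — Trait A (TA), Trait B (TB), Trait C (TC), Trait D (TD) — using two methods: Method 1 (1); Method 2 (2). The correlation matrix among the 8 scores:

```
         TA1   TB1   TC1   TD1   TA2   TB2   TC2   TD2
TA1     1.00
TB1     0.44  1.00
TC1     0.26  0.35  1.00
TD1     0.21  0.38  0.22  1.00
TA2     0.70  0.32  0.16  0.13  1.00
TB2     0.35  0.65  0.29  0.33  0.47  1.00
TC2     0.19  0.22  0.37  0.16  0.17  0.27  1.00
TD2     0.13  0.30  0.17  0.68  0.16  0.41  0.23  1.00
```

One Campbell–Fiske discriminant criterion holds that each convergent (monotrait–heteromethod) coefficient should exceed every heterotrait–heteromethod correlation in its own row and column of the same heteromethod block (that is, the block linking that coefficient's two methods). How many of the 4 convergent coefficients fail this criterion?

Convergent coefficients and their comparison sets:
TA (methods 1·2): 0.70 vs {0.35, 0.32, 0.19, 0.16, 0.13, 0.13} → pass.
TB (methods 1·2): 0.65 vs {0.32, 0.35, 0.22, 0.29, 0.30, 0.33} → pass.
TC (methods 1·2): 0.37 vs {0.16, 0.19, 0.29, 0.22, 0.17, 0.16} → pass.
TD (methods 1·2): 0.68 vs {0.13, 0.13, 0.33, 0.30, 0.16, 0.17} → pass.
0 of 4 fail.

0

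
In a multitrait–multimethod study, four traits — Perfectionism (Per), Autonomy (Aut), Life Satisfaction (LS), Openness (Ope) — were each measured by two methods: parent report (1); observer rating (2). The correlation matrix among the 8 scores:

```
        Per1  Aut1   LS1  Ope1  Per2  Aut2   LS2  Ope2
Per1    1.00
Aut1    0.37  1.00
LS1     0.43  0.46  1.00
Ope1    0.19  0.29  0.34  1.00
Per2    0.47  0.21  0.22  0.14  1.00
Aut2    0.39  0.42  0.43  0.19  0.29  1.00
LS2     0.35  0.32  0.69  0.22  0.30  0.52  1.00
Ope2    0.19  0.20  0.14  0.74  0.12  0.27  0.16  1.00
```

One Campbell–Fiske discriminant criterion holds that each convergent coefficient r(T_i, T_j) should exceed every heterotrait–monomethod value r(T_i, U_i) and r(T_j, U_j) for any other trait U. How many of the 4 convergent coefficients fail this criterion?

Convergent coefficients and their comparison sets:
Per (methods 1·2): 0.47 vs {0.37, 0.29, 0.43, 0.30, 0.19, 0.12} → pass.
Aut (methods 1·2): 0.42 vs {0.37, 0.29, 0.46, 0.52, 0.29, 0.27} → fail.
LS (methods 1·2): 0.69 vs {0.43, 0.30, 0.46, 0.52, 0.34, 0.16} → pass.
Ope (methods 1·2): 0.74 vs {0.19, 0.12, 0.29, 0.27, 0.34, 0.16} → pass.
1 of 4 fail.

1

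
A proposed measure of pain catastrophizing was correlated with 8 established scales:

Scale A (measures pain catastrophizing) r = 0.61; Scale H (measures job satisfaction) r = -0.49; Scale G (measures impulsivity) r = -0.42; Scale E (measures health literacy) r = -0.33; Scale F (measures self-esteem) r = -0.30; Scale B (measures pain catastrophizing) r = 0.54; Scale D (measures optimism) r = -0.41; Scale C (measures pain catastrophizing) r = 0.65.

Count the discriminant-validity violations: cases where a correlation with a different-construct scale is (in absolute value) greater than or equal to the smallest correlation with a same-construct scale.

Convergent (same construct = pain catastrophizing): Scale A, Scale B, Scale C.
Smallest convergent = 0.54. Discriminant |r|: 0.49, 0.42, 0.33, 0.30, 0.41; count ≥ 0.54 → 0.

0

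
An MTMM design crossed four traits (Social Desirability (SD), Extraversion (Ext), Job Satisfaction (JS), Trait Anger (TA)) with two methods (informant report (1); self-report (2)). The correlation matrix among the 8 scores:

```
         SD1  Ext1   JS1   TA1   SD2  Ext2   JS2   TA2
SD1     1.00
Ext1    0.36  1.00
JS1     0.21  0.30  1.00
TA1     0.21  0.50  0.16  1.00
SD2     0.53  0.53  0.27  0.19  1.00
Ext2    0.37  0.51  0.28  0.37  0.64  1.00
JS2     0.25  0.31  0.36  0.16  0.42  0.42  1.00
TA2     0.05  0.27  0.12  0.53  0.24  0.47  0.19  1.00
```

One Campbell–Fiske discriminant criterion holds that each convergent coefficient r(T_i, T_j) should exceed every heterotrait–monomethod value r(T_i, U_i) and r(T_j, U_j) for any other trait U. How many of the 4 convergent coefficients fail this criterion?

3

Convergent coefficients and their comparison sets:
SD (methods 1·2): 0.53 vs {0.36, 0.64, 0.21, 0.42, 0.21, 0.24} → fail.
Ext (methods 1·2): 0.51 vs {0.36, 0.64, 0.30, 0.42, 0.50, 0.47} → fail.
JS (methods 1·2): 0.36 vs {0.21, 0.42, 0.30, 0.42, 0.16, 0.19} → fail.
TA (methods 1·2): 0.53 vs {0.21, 0.24, 0.50, 0.47, 0.16, 0.19} → pass.
3 of 4 fail.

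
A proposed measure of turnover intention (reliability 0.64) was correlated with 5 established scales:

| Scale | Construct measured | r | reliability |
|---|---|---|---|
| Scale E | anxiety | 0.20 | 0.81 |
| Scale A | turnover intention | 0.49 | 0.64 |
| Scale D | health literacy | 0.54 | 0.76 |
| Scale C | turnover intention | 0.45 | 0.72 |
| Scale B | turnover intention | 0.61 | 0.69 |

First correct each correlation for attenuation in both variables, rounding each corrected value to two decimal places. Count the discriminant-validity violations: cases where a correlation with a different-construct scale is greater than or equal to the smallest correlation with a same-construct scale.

Disattenuated r (r / √(r_scale · r_new)):
  Scale E (disc): 0.20 / √(0.81·0.64) = 0.28
  Scale A (conv): 0.49 / √(0.64·0.64) = 0.77
  Scale D (disc): 0.54 / √(0.76·0.64) = 0.77
  Scale C (conv): 0.45 / √(0.72·0.64) = 0.66
  Scale B (conv): 0.61 / √(0.69·0.64) = 0.92
Smallest convergent = 0.66. Discriminant values: 0.28, 0.77; count ≥ 0.66 → 1.

1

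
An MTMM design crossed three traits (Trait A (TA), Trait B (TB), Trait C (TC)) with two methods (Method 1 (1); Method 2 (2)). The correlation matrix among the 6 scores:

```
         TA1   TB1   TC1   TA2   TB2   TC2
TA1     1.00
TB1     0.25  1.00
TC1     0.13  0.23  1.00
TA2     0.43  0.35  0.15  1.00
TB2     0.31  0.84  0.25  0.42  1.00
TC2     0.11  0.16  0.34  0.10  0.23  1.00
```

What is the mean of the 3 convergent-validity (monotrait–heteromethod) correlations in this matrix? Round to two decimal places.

Convergent values: 0.43, 0.84, 0.34; mean = 1.61/3 = 0.54.

0.54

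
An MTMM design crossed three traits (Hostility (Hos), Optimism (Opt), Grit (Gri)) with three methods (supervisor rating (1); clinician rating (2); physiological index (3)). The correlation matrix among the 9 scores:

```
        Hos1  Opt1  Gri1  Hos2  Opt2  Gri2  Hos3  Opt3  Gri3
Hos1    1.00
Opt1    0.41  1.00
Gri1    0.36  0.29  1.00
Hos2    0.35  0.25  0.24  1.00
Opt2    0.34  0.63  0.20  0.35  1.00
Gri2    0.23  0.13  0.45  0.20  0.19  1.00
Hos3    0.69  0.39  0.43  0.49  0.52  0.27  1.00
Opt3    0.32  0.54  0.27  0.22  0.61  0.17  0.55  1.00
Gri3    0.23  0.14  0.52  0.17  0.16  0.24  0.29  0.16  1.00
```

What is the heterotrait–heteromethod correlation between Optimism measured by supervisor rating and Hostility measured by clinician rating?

0.25

Different traits and methods: r(Opt1, Hos2) = 0.25.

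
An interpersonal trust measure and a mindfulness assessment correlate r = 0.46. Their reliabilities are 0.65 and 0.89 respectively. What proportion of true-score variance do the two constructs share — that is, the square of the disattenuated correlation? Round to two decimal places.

Disattenuated r = 0.46 / √(0.65 × 0.89) = 0.46 / 0.7606 = 0.6048.
Shared true-score variance = 0.6048² = 0.3658 ≈ 0.37.

0.37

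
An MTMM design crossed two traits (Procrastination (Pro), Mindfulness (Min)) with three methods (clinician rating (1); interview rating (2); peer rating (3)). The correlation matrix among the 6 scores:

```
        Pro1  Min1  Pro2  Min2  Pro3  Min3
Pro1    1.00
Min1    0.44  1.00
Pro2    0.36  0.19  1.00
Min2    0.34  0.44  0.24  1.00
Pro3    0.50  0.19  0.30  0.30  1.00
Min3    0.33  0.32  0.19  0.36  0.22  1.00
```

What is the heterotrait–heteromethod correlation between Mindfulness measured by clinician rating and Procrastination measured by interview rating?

0.19

Different traits and methods: r(Min1, Pro2) = 0.19.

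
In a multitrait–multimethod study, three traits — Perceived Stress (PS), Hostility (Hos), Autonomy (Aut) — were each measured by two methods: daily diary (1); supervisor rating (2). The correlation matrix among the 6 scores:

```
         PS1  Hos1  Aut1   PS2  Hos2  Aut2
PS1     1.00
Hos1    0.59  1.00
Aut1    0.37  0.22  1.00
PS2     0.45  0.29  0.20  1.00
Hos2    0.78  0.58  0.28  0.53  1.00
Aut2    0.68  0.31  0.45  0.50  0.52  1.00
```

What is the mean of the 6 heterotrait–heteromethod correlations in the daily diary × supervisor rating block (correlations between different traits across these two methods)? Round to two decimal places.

0.42

HTHM values (method 1 × method 2): 0.78, 0.68, 0.29, 0.31, 0.20, 0.28; mean = 2.54/6 = 0.42.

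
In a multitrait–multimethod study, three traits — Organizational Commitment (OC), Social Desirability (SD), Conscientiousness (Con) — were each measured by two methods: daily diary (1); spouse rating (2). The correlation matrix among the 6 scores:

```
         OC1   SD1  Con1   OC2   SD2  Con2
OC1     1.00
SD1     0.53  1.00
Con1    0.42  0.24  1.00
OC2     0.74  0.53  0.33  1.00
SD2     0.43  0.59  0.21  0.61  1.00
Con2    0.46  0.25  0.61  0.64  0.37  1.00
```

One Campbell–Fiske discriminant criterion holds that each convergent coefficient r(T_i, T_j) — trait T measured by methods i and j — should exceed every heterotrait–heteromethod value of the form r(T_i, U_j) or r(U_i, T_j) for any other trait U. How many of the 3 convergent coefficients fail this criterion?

0

Checking each validity diagonal entry against its comparison values:
OC (methods 1·2): 0.74 vs {0.43, 0.53, 0.46, 0.33} → pass.
SD (methods 1·2): 0.59 vs {0.53, 0.43, 0.25, 0.21} → pass.
Con (methods 1·2): 0.61 vs {0.33, 0.46, 0.21, 0.25} → pass.
0 of 3 fail.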